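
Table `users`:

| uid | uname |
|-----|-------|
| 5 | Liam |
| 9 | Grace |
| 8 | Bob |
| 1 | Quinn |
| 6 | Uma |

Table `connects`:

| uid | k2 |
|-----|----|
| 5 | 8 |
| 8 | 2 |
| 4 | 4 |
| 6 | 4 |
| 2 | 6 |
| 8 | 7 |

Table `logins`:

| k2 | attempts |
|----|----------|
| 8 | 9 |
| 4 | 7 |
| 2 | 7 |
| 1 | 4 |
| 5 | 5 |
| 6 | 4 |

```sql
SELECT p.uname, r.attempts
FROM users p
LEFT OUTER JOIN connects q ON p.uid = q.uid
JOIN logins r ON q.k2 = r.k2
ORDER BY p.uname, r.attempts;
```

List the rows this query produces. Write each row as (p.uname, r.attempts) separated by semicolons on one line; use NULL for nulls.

Evaluate left to right. First `users p LEFT JOIN connects q` on uid: 6 row(s).
Then INNER JOIN `logins r` on k2: keep only rows whose q.k2 appears in r.

(Bob, 7); (Liam, 9); (Uma, 7)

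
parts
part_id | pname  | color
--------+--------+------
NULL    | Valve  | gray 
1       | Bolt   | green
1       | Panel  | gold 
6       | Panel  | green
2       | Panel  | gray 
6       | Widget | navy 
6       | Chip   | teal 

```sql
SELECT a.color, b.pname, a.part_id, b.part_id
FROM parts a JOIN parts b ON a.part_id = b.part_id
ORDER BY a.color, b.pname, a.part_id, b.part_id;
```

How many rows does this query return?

14

INNER JOIN keeps only pairs where the ON condition holds.
Matching on a.part_id = b.part_id. A NULL in a compared column never satisfies the condition.
- a row (part_id=NULL): no match → dropped.
- a row (part_id=1): matches 2 b row(s) → 2 output row(s).
- a row (part_id=1): matches 2 b row(s) → 2 output row(s).
- a row (part_id=6): matches 3 b row(s) → 3 output row(s).
- a row (part_id=2): matches 1 b row(s) → 1 output row(s).
- a row (part_id=6): matches 3 b row(s) → 3 output row(s).
- a row (part_id=6): matches 3 b row(s) → 3 output row(s).
Total: 14 rows.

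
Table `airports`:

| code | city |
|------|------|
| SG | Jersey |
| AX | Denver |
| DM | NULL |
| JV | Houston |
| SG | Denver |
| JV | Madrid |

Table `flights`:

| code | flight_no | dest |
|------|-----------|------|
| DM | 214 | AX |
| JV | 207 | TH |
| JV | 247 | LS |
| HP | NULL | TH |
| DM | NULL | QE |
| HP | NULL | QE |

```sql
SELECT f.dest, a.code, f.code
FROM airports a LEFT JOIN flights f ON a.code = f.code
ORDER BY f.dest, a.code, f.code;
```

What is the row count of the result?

LEFT JOIN keeps every row from `airports`; unmatched rows get NULL for `flights`'s columns.
Matching on a.code = f.code.
- code=SG: no f row matches, row kept with f columns NULL.
- code=AX: no f row matches, row kept with f columns NULL.
- code=DM: 2 matching f row(s), so 2 row(s) emitted.
- code=JV: 2 matching f row(s), so 2 row(s) emitted.
- code=SG: no f row matches, row kept with f columns NULL.
- code=JV: 2 matching f row(s), so 2 row(s) emitted.
Total: 6 matched + 3 padded = 9 rows.

9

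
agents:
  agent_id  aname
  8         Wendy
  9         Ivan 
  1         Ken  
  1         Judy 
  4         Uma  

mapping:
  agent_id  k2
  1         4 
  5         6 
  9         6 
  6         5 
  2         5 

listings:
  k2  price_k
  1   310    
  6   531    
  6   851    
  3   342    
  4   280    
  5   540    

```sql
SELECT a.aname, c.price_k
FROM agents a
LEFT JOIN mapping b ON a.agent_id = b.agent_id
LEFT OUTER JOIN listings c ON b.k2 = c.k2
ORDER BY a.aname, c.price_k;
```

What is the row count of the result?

6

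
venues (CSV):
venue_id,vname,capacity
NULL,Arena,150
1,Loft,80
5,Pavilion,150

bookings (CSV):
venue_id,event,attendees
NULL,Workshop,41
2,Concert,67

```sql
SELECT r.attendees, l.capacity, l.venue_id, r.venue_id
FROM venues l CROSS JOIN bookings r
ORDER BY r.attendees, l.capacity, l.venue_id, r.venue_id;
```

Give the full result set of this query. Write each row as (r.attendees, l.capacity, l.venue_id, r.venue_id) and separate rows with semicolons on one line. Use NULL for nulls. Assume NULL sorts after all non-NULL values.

(41, 80, 1, NULL); (41, 150, 5, NULL); (41, 150, NULL, NULL); (67, 80, 1, 2); (67, 150, 5, 2); (67, 150, NULL, 2)

CROSS JOIN pairs every row of `venues` with every row of `bookings`: 3 × 2 = 6 rows.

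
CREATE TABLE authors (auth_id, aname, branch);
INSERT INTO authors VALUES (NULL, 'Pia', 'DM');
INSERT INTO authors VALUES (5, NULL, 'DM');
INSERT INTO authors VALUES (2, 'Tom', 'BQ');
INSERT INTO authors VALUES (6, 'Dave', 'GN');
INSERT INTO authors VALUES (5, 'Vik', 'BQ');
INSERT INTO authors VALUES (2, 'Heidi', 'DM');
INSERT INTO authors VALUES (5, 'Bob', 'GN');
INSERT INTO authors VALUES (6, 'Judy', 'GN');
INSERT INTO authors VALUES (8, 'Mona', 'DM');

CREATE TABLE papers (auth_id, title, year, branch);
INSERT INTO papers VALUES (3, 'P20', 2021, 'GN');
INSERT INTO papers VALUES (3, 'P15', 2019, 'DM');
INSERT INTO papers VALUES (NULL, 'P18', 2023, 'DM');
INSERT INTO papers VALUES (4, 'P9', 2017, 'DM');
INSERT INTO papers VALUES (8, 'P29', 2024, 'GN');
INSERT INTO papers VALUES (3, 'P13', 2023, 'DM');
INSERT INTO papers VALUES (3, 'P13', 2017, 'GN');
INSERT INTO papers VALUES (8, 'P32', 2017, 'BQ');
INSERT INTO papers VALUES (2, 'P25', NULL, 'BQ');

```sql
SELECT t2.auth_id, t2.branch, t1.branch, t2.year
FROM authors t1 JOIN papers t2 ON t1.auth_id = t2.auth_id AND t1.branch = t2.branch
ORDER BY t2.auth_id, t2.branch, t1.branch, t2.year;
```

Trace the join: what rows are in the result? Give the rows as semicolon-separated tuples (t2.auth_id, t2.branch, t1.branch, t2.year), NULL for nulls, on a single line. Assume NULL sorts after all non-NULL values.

(2, BQ, BQ, NULL)

INNER JOIN keeps only pairs where the ON condition holds.
Matching on t1.auth_id = t2.auth_id AND t1.branch = t2.branch. A NULL in a compared column never satisfies the condition.
Matched pairs: 1.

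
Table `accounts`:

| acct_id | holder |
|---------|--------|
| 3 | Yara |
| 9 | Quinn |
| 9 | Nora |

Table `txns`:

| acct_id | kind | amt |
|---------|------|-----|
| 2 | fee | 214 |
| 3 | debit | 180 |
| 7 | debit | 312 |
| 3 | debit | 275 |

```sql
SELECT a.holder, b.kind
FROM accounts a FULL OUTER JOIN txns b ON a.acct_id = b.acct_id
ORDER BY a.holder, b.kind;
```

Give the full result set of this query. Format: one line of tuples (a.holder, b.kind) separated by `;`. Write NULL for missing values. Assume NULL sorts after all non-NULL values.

(Nora, NULL); (Quinn, NULL); (Yara, debit); (Yara, debit); (NULL, debit); (NULL, fee)

FULL OUTER JOIN keeps every row from both sides; unmatched rows get NULL for the other side's columns.
Matching on a.acct_id = b.acct_id.
Matched pairs: 2; unmatched a rows kept: 2; unmatched b rows kept: 2.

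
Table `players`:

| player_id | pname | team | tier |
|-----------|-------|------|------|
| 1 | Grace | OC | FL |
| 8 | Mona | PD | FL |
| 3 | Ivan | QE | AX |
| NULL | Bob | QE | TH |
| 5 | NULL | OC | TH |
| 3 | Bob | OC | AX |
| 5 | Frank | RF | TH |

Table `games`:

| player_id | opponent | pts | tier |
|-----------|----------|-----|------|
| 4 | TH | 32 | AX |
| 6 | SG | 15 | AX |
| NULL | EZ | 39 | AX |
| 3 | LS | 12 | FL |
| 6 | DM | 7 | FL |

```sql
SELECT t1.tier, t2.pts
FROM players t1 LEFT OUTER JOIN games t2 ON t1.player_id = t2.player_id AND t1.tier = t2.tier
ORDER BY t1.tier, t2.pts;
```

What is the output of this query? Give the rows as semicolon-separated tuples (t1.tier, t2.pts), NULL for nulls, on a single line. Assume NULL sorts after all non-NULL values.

(AX, NULL); (AX, NULL); (FL, NULL); (FL, NULL); (TH, NULL); (TH, NULL); (TH, NULL)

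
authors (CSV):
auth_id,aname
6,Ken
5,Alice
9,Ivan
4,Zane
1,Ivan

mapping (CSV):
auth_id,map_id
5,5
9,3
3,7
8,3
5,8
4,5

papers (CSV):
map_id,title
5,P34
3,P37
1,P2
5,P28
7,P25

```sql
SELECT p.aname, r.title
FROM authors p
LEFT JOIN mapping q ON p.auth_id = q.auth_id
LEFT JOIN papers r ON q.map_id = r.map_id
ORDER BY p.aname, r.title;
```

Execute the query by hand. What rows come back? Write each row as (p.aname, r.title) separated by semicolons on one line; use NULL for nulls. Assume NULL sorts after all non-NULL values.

Joins associate left-to-right: authors LEFT JOIN mapping on auth_id gives 6 intermediate row(s).
Then LEFT JOIN `papers r` on map_id: each of those 6 rows is kept; rows whose q.map_id has no match in r get NULL for r's columns.

(Alice, P28); (Alice, P34); (Alice, NULL); (Ivan, P37); (Ivan, NULL); (Ken, NULL); (Zane, P28); (Zane, P34)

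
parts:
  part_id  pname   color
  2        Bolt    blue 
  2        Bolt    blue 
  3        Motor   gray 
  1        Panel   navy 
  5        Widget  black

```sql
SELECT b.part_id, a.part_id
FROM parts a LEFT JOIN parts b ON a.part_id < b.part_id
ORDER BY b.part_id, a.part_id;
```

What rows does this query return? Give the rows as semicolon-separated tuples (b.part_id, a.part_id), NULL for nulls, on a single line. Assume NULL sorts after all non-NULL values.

(2, 1); (2, 1); (3, 1); (3, 2); (3, 2); (5, 1); (5, 2); (5, 2); (5, 3); (NULL, 5)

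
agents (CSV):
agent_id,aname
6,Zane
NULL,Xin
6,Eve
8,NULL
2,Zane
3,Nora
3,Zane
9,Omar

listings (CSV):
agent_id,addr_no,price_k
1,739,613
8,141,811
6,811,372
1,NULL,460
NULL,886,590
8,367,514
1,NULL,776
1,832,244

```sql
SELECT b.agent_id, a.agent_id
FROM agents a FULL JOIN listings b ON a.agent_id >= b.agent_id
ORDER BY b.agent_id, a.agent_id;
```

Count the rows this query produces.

38

FULL OUTER JOIN keeps every row from both sides; unmatched rows get NULL for the other side's columns.
Matching on a.agent_id >= b.agent_id. A NULL in a compared column never satisfies the condition.
Matched pairs: 36; unmatched a rows kept: 1; unmatched b rows kept: 1.
Total: 36 matched + 2 padded = 38 rows.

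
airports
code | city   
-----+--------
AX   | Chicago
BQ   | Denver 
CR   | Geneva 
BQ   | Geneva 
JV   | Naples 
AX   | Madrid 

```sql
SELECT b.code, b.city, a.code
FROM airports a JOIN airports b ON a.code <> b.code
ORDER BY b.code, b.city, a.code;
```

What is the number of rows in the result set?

INNER JOIN keeps only pairs where the ON condition holds.
Matching on a.code <> b.code.
- code=AX: 4 matching b row(s), so 4 row(s) emitted.
- code=BQ: 4 matching b row(s), so 4 row(s) emitted.
- code=CR: 5 matching b row(s), so 5 row(s) emitted.
- code=BQ: 4 matching b row(s), so 4 row(s) emitted.
- code=JV: 5 matching b row(s), so 5 row(s) emitted.
- code=AX: 4 matching b row(s), so 4 row(s) emitted.
Total: 26 rows.

26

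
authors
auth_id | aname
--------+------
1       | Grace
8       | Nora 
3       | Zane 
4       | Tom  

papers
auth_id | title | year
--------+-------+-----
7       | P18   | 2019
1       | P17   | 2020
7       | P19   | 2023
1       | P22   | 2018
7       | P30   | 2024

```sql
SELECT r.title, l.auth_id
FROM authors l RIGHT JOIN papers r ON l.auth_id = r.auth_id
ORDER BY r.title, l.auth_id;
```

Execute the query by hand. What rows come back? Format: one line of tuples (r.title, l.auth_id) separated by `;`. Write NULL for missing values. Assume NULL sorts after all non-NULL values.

(P17, 1); (P18, NULL); (P19, NULL); (P22, 1); (P30, NULL)

RIGHT JOIN keeps every row from `papers`; unmatched rows get NULL for `authors`'s columns.
Matching on l.auth_id = r.auth_id.
- l[0] auth_id=1 → 2 match(es) in r → 2 row(s).
- l[1] auth_id=8 → no match.
- l[2] auth_id=3 → no match.
- l[3] auth_id=4 → no match.
- 3 row(s) from r found no l partner → padded with NULL.
After projecting and ordering:
r.title | l.auth_id
P17 | 1
P18 | NULL
P19 | NULL
P22 | 1
P30 | NULL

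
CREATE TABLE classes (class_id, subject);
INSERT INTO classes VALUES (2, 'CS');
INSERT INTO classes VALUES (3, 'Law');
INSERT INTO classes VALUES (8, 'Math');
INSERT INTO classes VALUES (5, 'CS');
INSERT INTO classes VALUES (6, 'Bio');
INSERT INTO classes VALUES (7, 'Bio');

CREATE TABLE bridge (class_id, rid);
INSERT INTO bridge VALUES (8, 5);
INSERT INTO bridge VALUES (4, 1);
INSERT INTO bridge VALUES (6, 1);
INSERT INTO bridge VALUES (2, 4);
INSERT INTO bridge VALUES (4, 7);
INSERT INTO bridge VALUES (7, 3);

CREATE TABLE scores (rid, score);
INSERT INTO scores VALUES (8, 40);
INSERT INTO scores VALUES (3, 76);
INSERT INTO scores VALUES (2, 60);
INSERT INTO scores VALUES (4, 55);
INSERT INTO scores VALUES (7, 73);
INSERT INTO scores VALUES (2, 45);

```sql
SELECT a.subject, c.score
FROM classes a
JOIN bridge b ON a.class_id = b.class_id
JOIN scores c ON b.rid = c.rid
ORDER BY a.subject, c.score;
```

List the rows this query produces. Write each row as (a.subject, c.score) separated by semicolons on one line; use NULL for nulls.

(Bio, 76); (CS, 55)

Evaluate left to right. First `classes a INNER JOIN bridge b` on class_id: 4 row(s).
Then INNER JOIN `scores c` on rid: keep only rows whose b.rid appears in c.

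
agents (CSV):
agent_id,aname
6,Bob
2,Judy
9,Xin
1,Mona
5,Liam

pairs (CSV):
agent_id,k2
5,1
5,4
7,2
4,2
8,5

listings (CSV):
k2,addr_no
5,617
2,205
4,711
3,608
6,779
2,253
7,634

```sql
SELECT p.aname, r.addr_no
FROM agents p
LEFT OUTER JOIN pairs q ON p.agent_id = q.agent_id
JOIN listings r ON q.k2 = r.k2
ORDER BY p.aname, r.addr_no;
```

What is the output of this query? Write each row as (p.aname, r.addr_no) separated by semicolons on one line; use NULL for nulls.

(Liam, 711)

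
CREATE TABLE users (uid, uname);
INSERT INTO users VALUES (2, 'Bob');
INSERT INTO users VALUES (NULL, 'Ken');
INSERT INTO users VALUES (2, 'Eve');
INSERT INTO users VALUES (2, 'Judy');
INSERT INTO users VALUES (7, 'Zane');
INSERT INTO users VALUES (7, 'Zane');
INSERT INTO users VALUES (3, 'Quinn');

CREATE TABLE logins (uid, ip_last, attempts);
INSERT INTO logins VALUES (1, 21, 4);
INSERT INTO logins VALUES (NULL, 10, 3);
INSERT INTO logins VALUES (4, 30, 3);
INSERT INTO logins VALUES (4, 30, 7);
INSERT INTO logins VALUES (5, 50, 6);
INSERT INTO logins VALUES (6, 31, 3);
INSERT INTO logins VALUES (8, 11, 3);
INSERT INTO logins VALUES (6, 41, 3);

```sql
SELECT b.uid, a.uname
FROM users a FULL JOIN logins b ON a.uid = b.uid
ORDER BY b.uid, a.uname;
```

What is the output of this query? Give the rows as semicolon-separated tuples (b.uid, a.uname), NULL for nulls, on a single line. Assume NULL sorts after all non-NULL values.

FULL OUTER JOIN keeps every row from both sides; unmatched rows get NULL for the other side's columns.
Matching on a.uid = b.uid. A NULL in a compared column never satisfies the condition.
- a[0] uid=2 → no match; kept with NULLs on the b side.
- a[1] uid=NULL → no match; kept with NULLs on the b side.
- a[2] uid=2 → no match; kept with NULLs on the b side.
- a[3] uid=2 → no match; kept with NULLs on the b side.
- a[4] uid=7 → no match; kept with NULLs on the b side.
- a[5] uid=7 → no match; kept with NULLs on the b side.
- a[6] uid=3 → no match; kept with NULLs on the b side.
- 8 row(s) from b found no a partner → padded with NULL.

(1, NULL); (4, NULL); (4, NULL); (5, NULL); (6, NULL); (6, NULL); (8, NULL); (NULL, Bob); (NULL, Eve); (NULL, Judy); (NULL, Ken); (NULL, Quinn); (NULL, Zane); (NULL, Zane); (NULL, NULL)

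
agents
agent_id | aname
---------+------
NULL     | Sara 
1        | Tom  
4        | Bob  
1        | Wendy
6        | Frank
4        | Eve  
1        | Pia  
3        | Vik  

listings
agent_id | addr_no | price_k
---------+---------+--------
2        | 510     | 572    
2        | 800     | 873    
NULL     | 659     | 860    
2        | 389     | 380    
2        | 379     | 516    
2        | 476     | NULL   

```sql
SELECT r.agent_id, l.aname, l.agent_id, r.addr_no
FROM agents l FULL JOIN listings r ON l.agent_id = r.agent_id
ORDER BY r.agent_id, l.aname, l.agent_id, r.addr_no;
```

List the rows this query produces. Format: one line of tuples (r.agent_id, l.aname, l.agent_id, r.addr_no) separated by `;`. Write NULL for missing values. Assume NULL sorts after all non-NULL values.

(2, NULL, NULL, 379); (2, NULL, NULL, 389); (2, NULL, NULL, 476); (2, NULL, NULL, 510); (2, NULL, NULL, 800); (NULL, Bob, 4, NULL); (NULL, Eve, 4, NULL); (NULL, Frank, 6, NULL); (NULL, Pia, 1, NULL); (NULL, Sara, NULL, NULL); (NULL, Tom, 1, NULL); (NULL, Vik, 3, NULL); (NULL, Wendy, 1, NULL); (NULL, NULL, NULL, 659)

FULL OUTER JOIN keeps every row from both sides; unmatched rows get NULL for the other side's columns.
Matching on l.agent_id = r.agent_id. A NULL in a compared column never satisfies the condition.
- l[0] agent_id=NULL → no match; kept with NULLs on the r side.
- l[1] agent_id=1 → no match; kept with NULLs on the r side.
- l[2] agent_id=4 → no match; kept with NULLs on the r side.
- l[3] agent_id=1 → no match; kept with NULLs on the r side.
- l[4] agent_id=6 → no match; kept with NULLs on the r side.
- l[5] agent_id=4 → no match; kept with NULLs on the r side.
- l[6] agent_id=1 → no match; kept with NULLs on the r side.
- l[7] agent_id=3 → no match; kept with NULLs on the r side.
- 6 r row(s) had no l match → kept, l columns NULL.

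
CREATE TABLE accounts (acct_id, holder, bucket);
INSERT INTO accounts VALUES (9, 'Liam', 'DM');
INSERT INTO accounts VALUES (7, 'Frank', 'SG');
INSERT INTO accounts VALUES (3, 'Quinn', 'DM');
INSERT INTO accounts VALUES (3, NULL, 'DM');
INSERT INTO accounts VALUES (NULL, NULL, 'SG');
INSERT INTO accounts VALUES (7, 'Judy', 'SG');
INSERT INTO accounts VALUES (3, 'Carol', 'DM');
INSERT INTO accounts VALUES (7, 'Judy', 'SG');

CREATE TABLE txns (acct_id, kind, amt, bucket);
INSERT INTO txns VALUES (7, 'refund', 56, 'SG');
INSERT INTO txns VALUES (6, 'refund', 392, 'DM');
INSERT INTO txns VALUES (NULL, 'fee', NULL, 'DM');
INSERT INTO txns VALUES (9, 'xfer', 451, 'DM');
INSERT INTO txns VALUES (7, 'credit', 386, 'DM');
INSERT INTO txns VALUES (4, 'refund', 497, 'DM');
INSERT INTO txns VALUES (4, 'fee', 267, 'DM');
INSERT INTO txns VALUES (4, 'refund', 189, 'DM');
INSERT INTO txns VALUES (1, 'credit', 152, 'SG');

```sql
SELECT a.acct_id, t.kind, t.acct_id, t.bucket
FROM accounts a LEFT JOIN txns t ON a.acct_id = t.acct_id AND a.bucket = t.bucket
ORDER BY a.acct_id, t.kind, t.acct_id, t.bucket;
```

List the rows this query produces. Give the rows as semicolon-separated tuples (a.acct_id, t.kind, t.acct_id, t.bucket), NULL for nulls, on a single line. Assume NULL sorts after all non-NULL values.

LEFT JOIN keeps every row from `accounts`; unmatched rows get NULL for `txns`'s columns.
Matching on a.acct_id = t.acct_id AND a.bucket = t.bucket. A NULL in a compared column never satisfies the condition.
Matched pairs: 4; unmatched a rows kept: 4.

(3, NULL, NULL, NULL); (3, NULL, NULL, NULL); (3, NULL, NULL, NULL); (7, refund, 7, SG); (7, refund, 7, SG); (7, refund, 7, SG); (9, xfer, 9, DM); (NULL, NULL, NULL, NULL)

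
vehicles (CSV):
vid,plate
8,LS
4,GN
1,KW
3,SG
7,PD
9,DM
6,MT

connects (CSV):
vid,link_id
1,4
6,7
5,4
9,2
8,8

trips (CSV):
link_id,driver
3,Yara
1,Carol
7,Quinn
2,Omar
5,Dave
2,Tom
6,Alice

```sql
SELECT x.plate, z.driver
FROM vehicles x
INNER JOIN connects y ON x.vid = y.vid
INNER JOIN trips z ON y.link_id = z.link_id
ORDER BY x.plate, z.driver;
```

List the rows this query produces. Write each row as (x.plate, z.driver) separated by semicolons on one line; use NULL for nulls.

(DM, Omar); (DM, Tom); (MT, Quinn)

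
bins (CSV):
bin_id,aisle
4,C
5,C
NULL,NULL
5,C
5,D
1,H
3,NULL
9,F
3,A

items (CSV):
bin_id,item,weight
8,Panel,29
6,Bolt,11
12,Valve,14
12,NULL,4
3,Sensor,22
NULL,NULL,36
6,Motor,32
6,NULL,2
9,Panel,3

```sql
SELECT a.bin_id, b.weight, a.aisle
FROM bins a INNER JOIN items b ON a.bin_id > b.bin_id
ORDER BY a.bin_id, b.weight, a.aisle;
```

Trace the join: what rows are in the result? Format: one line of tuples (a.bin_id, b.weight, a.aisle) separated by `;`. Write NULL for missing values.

INNER JOIN keeps only pairs where the ON condition holds.
Matching on a.bin_id > b.bin_id. A NULL in a compared column never satisfies the condition.
Matched pairs: 9.

(4, 22, C); (5, 22, C); (5, 22, C); (5, 22, D); (9, 2, F); (9, 11, F); (9, 22, F); (9, 29, F); (9, 32, F)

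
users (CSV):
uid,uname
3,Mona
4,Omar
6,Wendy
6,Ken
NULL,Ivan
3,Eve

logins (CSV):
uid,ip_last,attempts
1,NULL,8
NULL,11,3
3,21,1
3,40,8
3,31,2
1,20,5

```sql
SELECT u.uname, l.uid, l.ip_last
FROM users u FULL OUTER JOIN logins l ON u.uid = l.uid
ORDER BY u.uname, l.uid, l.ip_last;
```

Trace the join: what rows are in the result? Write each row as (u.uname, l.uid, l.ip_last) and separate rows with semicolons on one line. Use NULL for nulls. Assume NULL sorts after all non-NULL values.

(Eve, 3, 21); (Eve, 3, 31); (Eve, 3, 40); (Ivan, NULL, NULL); (Ken, NULL, NULL); (Mona, 3, 21); (Mona, 3, 31); (Mona, 3, 40); (Omar, NULL, NULL); (Wendy, NULL, NULL); (NULL, 1, 20); (NULL, 1, NULL); (NULL, NULL, 11)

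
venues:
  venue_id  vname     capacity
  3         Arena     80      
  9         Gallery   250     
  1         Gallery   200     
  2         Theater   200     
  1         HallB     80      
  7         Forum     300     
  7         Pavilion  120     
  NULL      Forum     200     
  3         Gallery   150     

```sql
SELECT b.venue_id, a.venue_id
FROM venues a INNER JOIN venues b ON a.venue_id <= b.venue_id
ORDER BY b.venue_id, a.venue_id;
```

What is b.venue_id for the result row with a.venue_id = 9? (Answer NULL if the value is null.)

INNER JOIN keeps only pairs where the ON condition holds.
Matching on a.venue_id <= b.venue_id. A NULL in a compared column never satisfies the condition.
- a[0] venue_id=3 → 5 match(es) in b → 5 row(s).
- a[1] venue_id=9 → 1 match(es) in b → 1 row(s).
- a[2] venue_id=1 → 8 match(es) in b → 8 row(s).
- a[3] venue_id=2 → 6 match(es) in b → 6 row(s).
- a[4] venue_id=1 → 8 match(es) in b → 8 row(s).
- a[5] venue_id=7 → 3 match(es) in b → 3 row(s).
- a[6] venue_id=7 → 3 match(es) in b → 3 row(s).
- a[7] venue_id=NULL → no match; dropped.
- a[8] venue_id=3 → 5 match(es) in b → 5 row(s).

9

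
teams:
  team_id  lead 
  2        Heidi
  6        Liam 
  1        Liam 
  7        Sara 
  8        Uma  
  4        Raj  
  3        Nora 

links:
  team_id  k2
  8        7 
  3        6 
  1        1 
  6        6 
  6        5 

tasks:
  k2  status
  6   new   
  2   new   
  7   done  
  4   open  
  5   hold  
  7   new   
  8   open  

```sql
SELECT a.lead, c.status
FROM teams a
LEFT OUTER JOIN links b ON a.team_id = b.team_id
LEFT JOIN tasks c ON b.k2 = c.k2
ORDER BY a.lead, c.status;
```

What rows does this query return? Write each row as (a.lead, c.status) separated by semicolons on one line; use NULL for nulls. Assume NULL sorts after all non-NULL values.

(Heidi, NULL); (Liam, hold); (Liam, new); (Liam, NULL); (Nora, new); (Raj, NULL); (Sara, NULL); (Uma, done); (Uma, new)

Step 1 — a LEFT JOIN b on team_id → 8 row(s).
Then LEFT JOIN `tasks c` on k2: each of those 8 rows is kept; rows whose b.k2 has no match in c get NULL for c's columns.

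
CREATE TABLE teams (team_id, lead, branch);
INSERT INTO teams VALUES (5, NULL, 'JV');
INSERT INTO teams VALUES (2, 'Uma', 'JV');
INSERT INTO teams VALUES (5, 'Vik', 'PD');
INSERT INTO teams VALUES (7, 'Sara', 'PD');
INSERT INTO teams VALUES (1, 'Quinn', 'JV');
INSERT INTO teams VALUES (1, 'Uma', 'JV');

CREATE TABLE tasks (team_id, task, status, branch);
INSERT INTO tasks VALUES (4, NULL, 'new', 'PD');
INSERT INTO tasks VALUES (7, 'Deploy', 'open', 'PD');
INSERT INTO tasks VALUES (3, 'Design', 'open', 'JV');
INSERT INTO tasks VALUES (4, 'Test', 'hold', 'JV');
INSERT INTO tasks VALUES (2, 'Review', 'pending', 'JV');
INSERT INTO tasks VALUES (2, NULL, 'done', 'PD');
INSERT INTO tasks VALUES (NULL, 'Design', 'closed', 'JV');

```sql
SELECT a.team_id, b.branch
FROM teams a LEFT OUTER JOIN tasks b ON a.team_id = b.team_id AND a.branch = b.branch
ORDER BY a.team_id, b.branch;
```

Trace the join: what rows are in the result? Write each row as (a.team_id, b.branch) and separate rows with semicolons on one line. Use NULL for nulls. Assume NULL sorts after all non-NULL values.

(1, NULL); (1, NULL); (2, JV); (5, NULL); (5, NULL); (7, PD)

LEFT JOIN keeps every row from `teams`; unmatched rows get NULL for `tasks`'s columns.
Matching on a.team_id = b.team_id AND a.branch = b.branch. A NULL in a compared column never satisfies the condition.
Matched pairs: 2; unmatched a rows kept: 4.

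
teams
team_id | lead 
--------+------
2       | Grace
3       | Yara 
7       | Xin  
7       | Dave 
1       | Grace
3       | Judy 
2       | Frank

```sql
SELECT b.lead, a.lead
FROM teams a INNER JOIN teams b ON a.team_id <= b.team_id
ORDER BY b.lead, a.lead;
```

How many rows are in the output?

INNER JOIN keeps only pairs where the ON condition holds.
Matching on a.team_id <= b.team_id.
Matched pairs: 31.
Total: 31 rows.

31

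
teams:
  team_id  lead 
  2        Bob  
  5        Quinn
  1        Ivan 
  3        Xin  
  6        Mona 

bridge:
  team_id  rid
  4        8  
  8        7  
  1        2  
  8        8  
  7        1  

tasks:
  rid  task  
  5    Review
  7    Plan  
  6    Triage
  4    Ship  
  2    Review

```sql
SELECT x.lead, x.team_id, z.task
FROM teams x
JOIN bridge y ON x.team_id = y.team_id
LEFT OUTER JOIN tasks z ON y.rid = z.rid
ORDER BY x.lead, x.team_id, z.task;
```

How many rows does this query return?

Step 1 — x INNER JOIN y on team_id → 1 row(s).
Then LEFT JOIN `tasks z` on rid: each of those 1 rows is kept; rows whose y.rid has no match in z get NULL for z's columns.
Result: 1 row(s).

1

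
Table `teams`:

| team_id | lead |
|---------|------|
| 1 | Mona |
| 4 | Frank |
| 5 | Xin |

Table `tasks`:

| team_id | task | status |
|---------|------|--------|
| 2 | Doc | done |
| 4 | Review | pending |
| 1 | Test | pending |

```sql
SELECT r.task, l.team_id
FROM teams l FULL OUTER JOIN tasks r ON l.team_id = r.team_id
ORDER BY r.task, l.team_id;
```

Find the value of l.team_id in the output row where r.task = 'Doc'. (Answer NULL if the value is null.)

NULL

FULL OUTER JOIN keeps every row from both sides; unmatched rows get NULL for the other side's columns.
Matching on l.team_id = r.team_id.
Matched pairs: 2; unmatched l rows kept: 1; unmatched r rows kept: 1.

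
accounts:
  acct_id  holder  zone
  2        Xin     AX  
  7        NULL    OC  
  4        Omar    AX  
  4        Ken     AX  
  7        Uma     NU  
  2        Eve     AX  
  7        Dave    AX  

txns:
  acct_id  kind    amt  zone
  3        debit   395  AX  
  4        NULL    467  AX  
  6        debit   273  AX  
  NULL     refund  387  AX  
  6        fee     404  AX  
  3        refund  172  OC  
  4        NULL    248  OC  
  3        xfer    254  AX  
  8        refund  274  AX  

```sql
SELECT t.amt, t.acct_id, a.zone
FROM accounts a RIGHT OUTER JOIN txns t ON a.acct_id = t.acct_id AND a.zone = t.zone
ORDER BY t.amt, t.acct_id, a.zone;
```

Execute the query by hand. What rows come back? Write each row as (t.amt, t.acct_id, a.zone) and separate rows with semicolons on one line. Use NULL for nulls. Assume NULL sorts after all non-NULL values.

(172, 3, NULL); (248, 4, NULL); (254, 3, NULL); (273, 6, NULL); (274, 8, NULL); (387, NULL, NULL); (395, 3, NULL); (404, 6, NULL); (467, 4, AX); (467, 4, AX)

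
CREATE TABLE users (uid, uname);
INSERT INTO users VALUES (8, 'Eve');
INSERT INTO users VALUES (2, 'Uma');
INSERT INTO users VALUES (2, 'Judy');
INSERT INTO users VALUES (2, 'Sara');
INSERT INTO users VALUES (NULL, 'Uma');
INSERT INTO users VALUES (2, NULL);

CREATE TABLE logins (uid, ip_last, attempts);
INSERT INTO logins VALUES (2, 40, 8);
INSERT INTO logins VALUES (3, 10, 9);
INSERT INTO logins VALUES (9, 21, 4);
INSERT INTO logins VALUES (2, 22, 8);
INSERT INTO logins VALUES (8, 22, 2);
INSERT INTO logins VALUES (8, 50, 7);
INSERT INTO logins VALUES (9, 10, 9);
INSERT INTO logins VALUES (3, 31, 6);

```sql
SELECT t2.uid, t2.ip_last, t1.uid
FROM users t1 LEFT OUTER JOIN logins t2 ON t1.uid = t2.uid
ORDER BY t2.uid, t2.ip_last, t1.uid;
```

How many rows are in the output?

LEFT JOIN keeps every row from `users`; unmatched rows get NULL for `logins`'s columns.
Matching on t1.uid = t2.uid. A NULL in a compared column never satisfies the condition.
Matched pairs: 10; unmatched t1 rows kept: 1.
Total: 10 matched + 1 padded = 11 rows.

11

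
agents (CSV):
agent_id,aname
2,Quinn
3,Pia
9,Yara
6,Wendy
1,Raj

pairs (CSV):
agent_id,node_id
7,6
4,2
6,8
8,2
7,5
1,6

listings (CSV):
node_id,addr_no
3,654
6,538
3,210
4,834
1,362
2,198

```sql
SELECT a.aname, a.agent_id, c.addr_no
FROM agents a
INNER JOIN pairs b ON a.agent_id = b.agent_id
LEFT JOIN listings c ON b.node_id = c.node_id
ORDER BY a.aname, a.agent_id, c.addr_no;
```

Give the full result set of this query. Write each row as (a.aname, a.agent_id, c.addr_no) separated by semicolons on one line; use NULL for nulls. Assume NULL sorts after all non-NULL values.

(Raj, 1, 538); (Wendy, 6, NULL)

Joins associate left-to-right: agents INNER JOIN pairs on agent_id gives 2 intermediate row(s).
Then LEFT JOIN `listings c` on node_id: each of those 2 rows is kept; rows whose b.node_id has no match in c get NULL for c's columns.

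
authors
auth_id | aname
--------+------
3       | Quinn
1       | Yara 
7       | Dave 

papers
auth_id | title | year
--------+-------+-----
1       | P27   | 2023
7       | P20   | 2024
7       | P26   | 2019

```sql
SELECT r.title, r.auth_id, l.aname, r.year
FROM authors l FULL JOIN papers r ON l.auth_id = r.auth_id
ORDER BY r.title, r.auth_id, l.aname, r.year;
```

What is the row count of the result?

4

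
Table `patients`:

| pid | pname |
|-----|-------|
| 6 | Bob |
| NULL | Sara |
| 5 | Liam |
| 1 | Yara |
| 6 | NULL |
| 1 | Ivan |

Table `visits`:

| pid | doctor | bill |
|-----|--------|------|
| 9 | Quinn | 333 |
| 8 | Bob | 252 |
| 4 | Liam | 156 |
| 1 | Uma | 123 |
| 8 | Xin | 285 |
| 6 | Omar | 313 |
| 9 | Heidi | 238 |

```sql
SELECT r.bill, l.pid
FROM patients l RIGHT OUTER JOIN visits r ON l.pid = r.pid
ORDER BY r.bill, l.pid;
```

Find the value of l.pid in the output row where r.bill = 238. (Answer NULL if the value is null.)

RIGHT JOIN keeps every row from `visits`; unmatched rows get NULL for `patients`'s columns.
Matching on l.pid = r.pid. A NULL in a compared column never satisfies the condition.
- l (pid=6) pairs with 1 row(s) of r.
- l (pid=NULL) has no partner in r.
- l (pid=5) has no partner in r.
- l (pid=1) pairs with 1 row(s) of r.
- l (pid=6) pairs with 1 row(s) of r.
- l (pid=1) pairs with 1 row(s) of r.
- 5 row(s) from r found no l partner → padded with NULL.

NULL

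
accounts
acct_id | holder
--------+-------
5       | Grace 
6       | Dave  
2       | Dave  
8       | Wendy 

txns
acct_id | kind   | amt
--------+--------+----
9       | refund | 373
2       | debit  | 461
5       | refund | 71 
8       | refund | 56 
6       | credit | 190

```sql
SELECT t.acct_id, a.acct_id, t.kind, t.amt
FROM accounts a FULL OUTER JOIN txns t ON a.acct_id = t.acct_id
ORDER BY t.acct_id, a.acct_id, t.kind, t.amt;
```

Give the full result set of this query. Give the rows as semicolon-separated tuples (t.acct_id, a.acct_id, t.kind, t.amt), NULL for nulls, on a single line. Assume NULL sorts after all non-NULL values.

(2, 2, debit, 461); (5, 5, refund, 71); (6, 6, credit, 190); (8, 8, refund, 56); (9, NULL, refund, 373)

FULL OUTER JOIN keeps every row from both sides; unmatched rows get NULL for the other side's columns.
Matching on a.acct_id = t.acct_id.
- acct_id=5: 1 matching t row(s), so 1 row(s) emitted.
- acct_id=6: 1 matching t row(s), so 1 row(s) emitted.
- acct_id=2: 1 matching t row(s), so 1 row(s) emitted.
- acct_id=8: 1 matching t row(s), so 1 row(s) emitted.
- 1 row(s) from t found no a partner → padded with NULL.
After projecting and ordering:
t.acct_id | a.acct_id | t.kind | t.amt
2 | 2 | debit | 461
5 | 5 | refund | 71
6 | 6 | credit | 190
8 | 8 | refund | 56
9 | NULL | refund | 373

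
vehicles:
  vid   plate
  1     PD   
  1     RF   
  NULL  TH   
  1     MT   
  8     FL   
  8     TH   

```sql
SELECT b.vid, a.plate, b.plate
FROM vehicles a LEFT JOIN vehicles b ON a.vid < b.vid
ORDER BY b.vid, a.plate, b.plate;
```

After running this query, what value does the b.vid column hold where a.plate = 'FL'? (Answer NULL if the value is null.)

NULL

LEFT JOIN keeps every row from `vehicles a`; unmatched rows get NULL for `vehicles b`'s columns.
Matching on a.vid < b.vid. A NULL in a compared column never satisfies the condition.
- a[0] vid=1 → 2 match(es) in b → 2 row(s).
- a[1] vid=1 → 2 match(es) in b → 2 row(s).
- a[2] vid=NULL → no match; kept with NULLs on the b side.
- a[3] vid=1 → 2 match(es) in b → 2 row(s).
- a[4] vid=8 → no match; kept with NULLs on the b side.
- a[5] vid=8 → no match; kept with NULLs on the b side.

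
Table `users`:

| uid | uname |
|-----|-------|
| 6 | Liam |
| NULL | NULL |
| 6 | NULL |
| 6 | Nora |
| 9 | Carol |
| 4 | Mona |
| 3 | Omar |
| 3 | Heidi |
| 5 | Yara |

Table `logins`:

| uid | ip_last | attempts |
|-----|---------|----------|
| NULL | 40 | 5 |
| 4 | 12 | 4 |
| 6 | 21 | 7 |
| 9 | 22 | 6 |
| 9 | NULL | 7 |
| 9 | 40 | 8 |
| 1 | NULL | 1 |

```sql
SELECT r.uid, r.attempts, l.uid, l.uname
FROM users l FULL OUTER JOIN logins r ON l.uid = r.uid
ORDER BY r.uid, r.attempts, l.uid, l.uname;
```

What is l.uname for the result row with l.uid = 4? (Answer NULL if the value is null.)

Mona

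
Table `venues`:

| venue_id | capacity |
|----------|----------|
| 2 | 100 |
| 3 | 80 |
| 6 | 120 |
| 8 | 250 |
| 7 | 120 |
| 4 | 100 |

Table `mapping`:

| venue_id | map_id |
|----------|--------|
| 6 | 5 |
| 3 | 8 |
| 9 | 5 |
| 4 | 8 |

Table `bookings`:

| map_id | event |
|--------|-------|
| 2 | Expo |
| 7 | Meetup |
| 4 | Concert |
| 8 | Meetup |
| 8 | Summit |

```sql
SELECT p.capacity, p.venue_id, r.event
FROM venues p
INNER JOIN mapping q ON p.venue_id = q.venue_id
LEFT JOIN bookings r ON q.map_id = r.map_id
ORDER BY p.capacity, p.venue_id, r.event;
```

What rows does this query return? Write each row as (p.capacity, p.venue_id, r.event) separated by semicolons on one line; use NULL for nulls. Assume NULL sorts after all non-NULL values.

(80, 3, Meetup); (80, 3, Summit); (100, 4, Meetup); (100, 4, Summit); (120, 6, NULL)

Step 1 — p INNER JOIN q on venue_id → 3 row(s).
Then LEFT JOIN `bookings r` on map_id: each of those 3 rows is kept; rows whose q.map_id has no match in r get NULL for r's columns.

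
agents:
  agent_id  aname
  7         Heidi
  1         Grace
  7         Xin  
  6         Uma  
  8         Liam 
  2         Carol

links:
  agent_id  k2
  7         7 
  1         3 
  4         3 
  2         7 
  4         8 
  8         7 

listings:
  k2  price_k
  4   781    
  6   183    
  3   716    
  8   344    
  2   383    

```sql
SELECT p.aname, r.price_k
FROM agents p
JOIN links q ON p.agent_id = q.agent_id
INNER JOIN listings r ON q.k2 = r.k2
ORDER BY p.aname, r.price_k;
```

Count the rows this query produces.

Evaluate left to right. First `agents p INNER JOIN links q` on agent_id: 5 row(s).
Then INNER JOIN `listings r` on k2: keep only rows whose q.k2 appears in r.
Result: 1 row(s).

1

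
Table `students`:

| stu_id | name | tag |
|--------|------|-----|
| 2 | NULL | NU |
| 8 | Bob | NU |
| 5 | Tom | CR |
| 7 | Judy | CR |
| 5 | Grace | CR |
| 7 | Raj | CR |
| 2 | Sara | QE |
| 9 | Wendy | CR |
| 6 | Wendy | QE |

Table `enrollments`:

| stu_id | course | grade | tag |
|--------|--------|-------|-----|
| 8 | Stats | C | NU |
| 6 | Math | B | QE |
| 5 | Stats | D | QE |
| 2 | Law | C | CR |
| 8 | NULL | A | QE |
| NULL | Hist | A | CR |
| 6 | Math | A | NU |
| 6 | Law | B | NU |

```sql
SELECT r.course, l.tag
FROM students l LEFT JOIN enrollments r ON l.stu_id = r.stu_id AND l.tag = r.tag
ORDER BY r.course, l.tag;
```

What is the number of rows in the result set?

LEFT JOIN keeps every row from `students`; unmatched rows get NULL for `enrollments`'s columns.
Matching on l.stu_id = r.stu_id AND l.tag = r.tag. A NULL in a compared column never satisfies the condition.
- l[0] stu_id=2, tag=NU → no match; kept with NULLs on the r side.
- l[1] stu_id=8, tag=NU → 1 match(es) in r → 1 row(s).
- l[2] stu_id=5, tag=CR → no match; kept with NULLs on the r side.
- l[3] stu_id=7, tag=CR → no match; kept with NULLs on the r side.
- l[4] stu_id=5, tag=CR → no match; kept with NULLs on the r side.
- l[5] stu_id=7, tag=CR → no match; kept with NULLs on the r side.
- l[6] stu_id=2, tag=QE → no match; kept with NULLs on the r side.
- l[7] stu_id=9, tag=CR → no match; kept with NULLs on the r side.
- l[8] stu_id=6, tag=QE → 1 match(es) in r → 1 row(s).
Total: 2 matched + 7 padded = 9 rows.

9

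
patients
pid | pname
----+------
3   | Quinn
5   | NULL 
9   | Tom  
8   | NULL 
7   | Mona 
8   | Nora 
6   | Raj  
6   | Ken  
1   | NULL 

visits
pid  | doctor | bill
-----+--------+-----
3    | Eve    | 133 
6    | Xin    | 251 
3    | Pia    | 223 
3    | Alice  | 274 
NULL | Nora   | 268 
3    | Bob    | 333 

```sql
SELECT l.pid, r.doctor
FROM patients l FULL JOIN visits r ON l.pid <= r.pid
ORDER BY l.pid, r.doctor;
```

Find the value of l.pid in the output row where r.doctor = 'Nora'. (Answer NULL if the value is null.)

NULL

FULL OUTER JOIN keeps every row from both sides; unmatched rows get NULL for the other side's columns.
Matching on l.pid <= r.pid. A NULL in a compared column never satisfies the condition.
- l (pid=3) pairs with 5 row(s) of r.
- l (pid=5) pairs with 1 row(s) of r.
- l (pid=9) has no partner → padded with NULL.
- l (pid=8) has no partner → padded with NULL.
- l (pid=7) has no partner → padded with NULL.
- l (pid=8) has no partner → padded with NULL.
- l (pid=6) pairs with 1 row(s) of r.
- l (pid=6) pairs with 1 row(s) of r.
- l (pid=1) pairs with 5 row(s) of r.
- plus 1 unmatched r row(s), each kept with NULL l columns.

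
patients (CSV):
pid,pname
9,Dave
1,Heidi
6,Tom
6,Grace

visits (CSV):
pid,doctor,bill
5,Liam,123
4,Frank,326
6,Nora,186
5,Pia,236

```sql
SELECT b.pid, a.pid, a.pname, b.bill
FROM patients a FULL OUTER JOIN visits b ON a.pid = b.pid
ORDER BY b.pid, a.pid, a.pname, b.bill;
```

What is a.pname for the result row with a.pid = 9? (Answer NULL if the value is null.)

FULL OUTER JOIN keeps every row from both sides; unmatched rows get NULL for the other side's columns.
Matching on a.pid = b.pid.
- a[0] pid=9 → no match; kept with NULLs on the b side.
- a[1] pid=1 → no match; kept with NULLs on the b side.
- a[2] pid=6 → 1 match(es) in b → 1 row(s).
- a[3] pid=6 → 1 match(es) in b → 1 row(s).
- 3 row(s) from b found no a partner → padded with NULL.

Dave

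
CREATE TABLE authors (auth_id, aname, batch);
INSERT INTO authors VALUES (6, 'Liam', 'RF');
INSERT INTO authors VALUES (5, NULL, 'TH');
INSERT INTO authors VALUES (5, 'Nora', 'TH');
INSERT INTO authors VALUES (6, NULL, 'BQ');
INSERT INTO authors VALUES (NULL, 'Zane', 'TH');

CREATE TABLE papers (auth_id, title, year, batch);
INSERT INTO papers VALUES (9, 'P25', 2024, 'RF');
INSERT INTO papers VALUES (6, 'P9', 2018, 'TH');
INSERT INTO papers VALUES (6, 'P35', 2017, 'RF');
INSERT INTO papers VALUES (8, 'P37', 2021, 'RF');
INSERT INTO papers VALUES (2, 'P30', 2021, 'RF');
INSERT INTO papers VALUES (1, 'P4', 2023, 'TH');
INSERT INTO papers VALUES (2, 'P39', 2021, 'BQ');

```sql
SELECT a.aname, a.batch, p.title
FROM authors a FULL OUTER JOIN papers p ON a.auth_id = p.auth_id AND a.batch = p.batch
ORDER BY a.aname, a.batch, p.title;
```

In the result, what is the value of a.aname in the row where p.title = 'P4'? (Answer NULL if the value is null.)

NULL

FULL OUTER JOIN keeps every row from both sides; unmatched rows get NULL for the other side's columns.
Matching on a.auth_id = p.auth_id AND a.batch = p.batch. A NULL in a compared column never satisfies the condition.
Matched pairs: 1; unmatched a rows kept: 4; unmatched p rows kept: 6.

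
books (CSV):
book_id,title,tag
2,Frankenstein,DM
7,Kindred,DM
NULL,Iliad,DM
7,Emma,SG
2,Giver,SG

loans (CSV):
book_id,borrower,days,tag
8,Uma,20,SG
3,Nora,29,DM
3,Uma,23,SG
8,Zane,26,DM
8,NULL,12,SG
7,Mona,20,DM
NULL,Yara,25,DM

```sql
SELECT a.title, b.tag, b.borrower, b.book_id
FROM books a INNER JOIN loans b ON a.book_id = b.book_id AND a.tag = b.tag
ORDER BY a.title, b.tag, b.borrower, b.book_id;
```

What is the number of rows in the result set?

INNER JOIN keeps only pairs where the ON condition holds.
Matching on a.book_id = b.book_id AND a.tag = b.tag. A NULL in a compared column never satisfies the condition.
Matched pairs: 1.
Total: 1 rows.

1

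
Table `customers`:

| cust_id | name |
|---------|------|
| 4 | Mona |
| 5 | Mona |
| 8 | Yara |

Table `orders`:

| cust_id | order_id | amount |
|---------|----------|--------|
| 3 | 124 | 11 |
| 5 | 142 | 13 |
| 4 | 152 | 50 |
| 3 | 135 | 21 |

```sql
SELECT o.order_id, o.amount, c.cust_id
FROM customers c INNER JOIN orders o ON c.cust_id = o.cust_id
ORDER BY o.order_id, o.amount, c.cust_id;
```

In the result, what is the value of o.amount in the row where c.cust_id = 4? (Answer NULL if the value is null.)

50

INNER JOIN keeps only pairs where the ON condition holds.
Matching on c.cust_id = o.cust_id.
- cust_id=4: 1 matching o row(s), so 1 row(s) emitted.
- cust_id=5: 1 matching o row(s), so 1 row(s) emitted.
- cust_id=8: no matching o row, dropped.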